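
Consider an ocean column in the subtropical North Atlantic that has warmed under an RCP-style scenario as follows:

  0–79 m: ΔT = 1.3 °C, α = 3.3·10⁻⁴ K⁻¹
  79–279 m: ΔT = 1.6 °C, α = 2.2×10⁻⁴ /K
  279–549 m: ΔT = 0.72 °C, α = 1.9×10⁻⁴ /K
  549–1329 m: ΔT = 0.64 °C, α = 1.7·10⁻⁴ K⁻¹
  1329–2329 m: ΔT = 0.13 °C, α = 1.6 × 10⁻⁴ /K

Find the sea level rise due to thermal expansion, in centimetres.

about 25 cm

79 × 1.3 × 3.3×10⁻⁴ = 0.033891 m
2.2×10⁻⁴ × 200 × 1.6 = 0.07040 m
Layer 3: 1.9×10⁻⁴ × 270 × 0.72 = 0.036936 m
780 × 1.7×10⁻⁴ × 0.64 = 0.084864 m
1000 × 1.6×10⁻⁴ × 0.13 = 0.02080 m
Δh = 0.033891 + 0.07040 + 0.036936 + 0.084864 + 0.02080 = 0.246891 m ≈ 25 cm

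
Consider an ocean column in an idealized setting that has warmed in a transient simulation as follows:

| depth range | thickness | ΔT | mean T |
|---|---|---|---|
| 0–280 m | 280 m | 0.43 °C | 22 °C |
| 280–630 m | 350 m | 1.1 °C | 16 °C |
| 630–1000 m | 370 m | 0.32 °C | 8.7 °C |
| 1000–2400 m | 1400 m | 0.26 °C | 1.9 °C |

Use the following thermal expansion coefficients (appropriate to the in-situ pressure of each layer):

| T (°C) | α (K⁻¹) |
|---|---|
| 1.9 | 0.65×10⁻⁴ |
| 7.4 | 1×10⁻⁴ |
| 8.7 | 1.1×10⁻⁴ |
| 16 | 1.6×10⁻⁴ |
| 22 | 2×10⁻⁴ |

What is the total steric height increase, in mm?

Layer 1 at 22 °C → α = 2×10⁻⁴ K⁻¹
Layer 2 at 16 °C → α = 1.6×10⁻⁴ K⁻¹
Layer 3 at 8.7 °C → α = 1.1×10⁻⁴ K⁻¹
Layer 4 at 1.9 °C → α = 0.65×10⁻⁴ K⁻¹
0–280 m: 280 × 2×10⁻⁴ × 0.43 = 0.02408 m
280–630 m: 350 × 1.1 × 1.6×10⁻⁴ = 0.06160 m
370 × 0.32 × 1.1×10⁻⁴ = 0.013024 m
Layer 4: 1400 × 0.26 × 0.65×10⁻⁴ = 0.02366 m
Δh = 0.02408 + 0.06160 + 0.013024 + 0.02366 = 0.122364 m

about 122 mm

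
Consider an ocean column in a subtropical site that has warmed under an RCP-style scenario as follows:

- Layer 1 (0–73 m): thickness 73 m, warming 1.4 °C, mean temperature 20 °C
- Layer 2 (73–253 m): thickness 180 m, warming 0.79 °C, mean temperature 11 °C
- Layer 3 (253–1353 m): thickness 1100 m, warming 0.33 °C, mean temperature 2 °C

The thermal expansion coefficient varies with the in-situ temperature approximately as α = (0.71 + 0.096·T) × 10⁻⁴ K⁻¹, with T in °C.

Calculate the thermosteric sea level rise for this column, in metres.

Layer 1: α = (0.71 + 0.096×20)×10⁻⁴ = 2.63×10⁻⁴ K⁻¹
Layer 2: α = (0.71 + 0.096×11)×10⁻⁴ = 1.766×10⁻⁴ K⁻¹
Layer 3: α = (0.71 + 0.096×2)×10⁻⁴ = 0.902×10⁻⁴ K⁻¹
Layer 1: 2.63×10⁻⁴ × 1.4 × 73 = 0.0268786 m
73–253 m: 180 × 1.766×10⁻⁴ × 0.79 = 0.02511252 m
253–1353 m: 0.902×10⁻⁴ × 1100 × 0.33 = 0.0327426 m
Δh = 0.0268786 + 0.02511252 + 0.0327426 = 0.08473372 m

0.0847 m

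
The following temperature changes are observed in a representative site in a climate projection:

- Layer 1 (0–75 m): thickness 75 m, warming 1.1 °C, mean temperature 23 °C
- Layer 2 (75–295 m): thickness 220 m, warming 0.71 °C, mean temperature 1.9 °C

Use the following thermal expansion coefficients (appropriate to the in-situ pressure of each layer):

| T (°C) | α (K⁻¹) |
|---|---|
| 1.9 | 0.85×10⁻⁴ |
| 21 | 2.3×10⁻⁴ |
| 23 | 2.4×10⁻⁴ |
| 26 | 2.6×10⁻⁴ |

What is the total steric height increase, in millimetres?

Layer 1 at 23 °C → α = 2.4×10⁻⁴ K⁻¹
Layer 2 at 1.9 °C → α = 0.85×10⁻⁴ K⁻¹
Layer 1: 75 × 1.1 × 2.4×10⁻⁴ = 0.01980 m
Layer 2: 0.71 × 220 × 0.85×10⁻⁴ = 0.013277 m
Δh = 0.01980 + 0.013277 = 0.033077 m

33.1 mm of thermosteric rise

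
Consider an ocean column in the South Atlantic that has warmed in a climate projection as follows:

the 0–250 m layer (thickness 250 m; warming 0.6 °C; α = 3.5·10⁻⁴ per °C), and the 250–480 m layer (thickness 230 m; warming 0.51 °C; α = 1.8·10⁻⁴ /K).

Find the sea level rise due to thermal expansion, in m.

0.0736 m of thermosteric rise

Layer 1: 3.5×10⁻⁴ × 0.6 × 250 = 0.05250 m
Layer 2: 0.51 × 1.8×10⁻⁴ × 230 = 0.021114 m
Δh = 0.05250 + 0.021114 = 0.073614 m ≈ 0.0736 m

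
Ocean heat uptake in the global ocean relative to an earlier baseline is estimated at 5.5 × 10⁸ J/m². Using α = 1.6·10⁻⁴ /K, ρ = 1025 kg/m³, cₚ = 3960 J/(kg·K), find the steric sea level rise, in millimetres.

Δh = αQ/(ρcₚ) = 1.6×10⁻⁴ × 5.5×10⁸ / (1025 × 3960) ≈ 0.02168 m

about 21.7 mm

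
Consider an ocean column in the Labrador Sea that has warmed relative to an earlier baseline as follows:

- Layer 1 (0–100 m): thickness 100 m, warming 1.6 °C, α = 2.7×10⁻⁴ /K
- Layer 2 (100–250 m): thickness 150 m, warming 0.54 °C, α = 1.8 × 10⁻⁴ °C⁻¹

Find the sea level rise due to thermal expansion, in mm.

100 × 1.6 × 2.7×10⁻⁴ = 0.04320 m
100–250 m: 1.8×10⁻⁴ × 0.54 × 150 = 0.01458 m
Δh = 0.04320 + 0.01458 = 0.05778 m

Δh = 57.8 mm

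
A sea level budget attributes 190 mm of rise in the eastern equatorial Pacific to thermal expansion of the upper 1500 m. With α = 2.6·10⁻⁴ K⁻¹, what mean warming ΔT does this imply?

0.49 K

ΔT = Δh/(αH) = 0.19 / (2.6×10⁻⁴ × 1500) ≈ 0.4872 K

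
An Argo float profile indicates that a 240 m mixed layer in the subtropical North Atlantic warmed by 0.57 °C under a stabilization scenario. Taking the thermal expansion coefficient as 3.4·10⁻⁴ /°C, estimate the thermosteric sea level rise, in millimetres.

Δh = 46.5 mm

Δh = αΔT·H = 3.4×10⁻⁴ × 0.57 × 240 = 0.046512 m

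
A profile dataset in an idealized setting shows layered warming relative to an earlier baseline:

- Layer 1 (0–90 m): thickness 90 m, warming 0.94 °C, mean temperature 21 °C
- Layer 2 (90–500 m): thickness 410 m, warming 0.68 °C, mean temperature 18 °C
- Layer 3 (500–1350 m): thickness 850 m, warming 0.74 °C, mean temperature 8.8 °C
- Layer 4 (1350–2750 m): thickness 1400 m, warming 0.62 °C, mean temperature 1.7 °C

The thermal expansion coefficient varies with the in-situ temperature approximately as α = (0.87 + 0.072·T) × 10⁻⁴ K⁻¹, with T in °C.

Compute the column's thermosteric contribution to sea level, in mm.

Layer 1: α = (0.87 + 0.072×21)×10⁻⁴ = 2.382×10⁻⁴ K⁻¹
Layer 2: α = (0.87 + 0.072×18)×10⁻⁴ = 2.166×10⁻⁴ K⁻¹
Layer 3: α = (0.87 + 0.072×8.8)×10⁻⁴ = 1.5036×10⁻⁴ K⁻¹
Layer 4: α = (0.87 + 0.072×1.7)×10⁻⁴ = 0.9924×10⁻⁴ K⁻¹
0–90 m: 2.382×10⁻⁴ × 0.94 × 90 = 0.02015172 m
410 × 2.166×10⁻⁴ × 0.68 = 0.06038808 m
1.5036×10⁻⁴ × 0.74 × 850 = 0.09457644 m
0.9924×10⁻⁴ × 0.62 × 1400 = 0.08614032 m
Δh = 0.02015172 + 0.06038808 + 0.09457644 + 0.08614032 = 0.26125656 m ≈ 260 mm

260 mm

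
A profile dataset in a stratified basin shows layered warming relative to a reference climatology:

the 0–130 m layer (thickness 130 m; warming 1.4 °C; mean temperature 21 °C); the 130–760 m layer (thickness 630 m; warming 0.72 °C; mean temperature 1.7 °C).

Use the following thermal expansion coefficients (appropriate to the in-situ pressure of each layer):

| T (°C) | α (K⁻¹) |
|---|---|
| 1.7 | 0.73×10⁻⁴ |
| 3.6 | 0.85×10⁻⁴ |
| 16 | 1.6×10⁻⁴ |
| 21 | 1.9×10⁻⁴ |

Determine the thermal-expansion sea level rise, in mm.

67.7 mm

Layer 1 at 21 °C → α = 1.9×10⁻⁴ K⁻¹
Layer 2 at 1.7 °C → α = 0.73×10⁻⁴ K⁻¹
1.9×10⁻⁴ × 130 × 1.4 = 0.03458 m
130–760 m: 630 × 0.73×10⁻⁴ × 0.72 = 0.0331128 m
Δh = 0.03458 + 0.0331128 = 0.0676928 m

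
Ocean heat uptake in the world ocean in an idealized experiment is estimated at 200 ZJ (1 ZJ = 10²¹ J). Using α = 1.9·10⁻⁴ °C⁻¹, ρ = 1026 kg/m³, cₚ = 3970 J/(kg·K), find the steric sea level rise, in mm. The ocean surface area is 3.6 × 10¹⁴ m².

Per unit area: Q = 200×10²¹ / (3.6×10¹⁴) ≈ 5.556×10⁸ J/m²
Δh = αQ/(ρcₚ) = 1.9×10⁻⁴ × 5.556×10⁸ / (1026 × 3970) ≈ 0.025917 m

25.9 mm of thermosteric rise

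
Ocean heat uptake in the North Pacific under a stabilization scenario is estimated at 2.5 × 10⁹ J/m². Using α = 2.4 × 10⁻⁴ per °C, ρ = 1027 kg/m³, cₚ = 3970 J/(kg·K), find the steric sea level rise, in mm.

Δh = αQ/(ρcₚ) = 2.4×10⁻⁴ × 2.5×10⁹ / (1027 × 3970) ≈ 0.14716 m

147 mm of thermosteric rise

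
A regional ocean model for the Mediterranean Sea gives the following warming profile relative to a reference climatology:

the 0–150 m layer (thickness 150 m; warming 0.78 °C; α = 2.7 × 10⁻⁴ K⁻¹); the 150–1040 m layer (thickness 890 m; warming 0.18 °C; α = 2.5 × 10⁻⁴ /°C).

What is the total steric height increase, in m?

about 0.0716 m

150 × 2.7×10⁻⁴ × 0.78 = 0.03159 m
Layer 2: 890 × 0.18 × 2.5×10⁻⁴ = 0.04005 m
Δh = 0.03159 + 0.04005 = 0.07164 m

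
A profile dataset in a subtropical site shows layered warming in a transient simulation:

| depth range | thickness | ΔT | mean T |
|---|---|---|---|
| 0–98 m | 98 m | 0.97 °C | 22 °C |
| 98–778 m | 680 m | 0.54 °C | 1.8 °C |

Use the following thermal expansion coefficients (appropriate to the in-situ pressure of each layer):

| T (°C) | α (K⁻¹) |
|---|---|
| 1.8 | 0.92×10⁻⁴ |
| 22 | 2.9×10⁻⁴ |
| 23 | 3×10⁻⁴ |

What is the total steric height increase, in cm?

Layer 1 at 22 °C → α = 2.9×10⁻⁴ K⁻¹
Layer 2 at 1.8 °C → α = 0.92×10⁻⁴ K⁻¹
98 × 2.9×10⁻⁴ × 0.97 = 0.0275674 m
98–778 m: 680 × 0.92×10⁻⁴ × 0.54 = 0.0337824 m
Δh = 0.0275674 + 0.0337824 = 0.0613498 m

Δh ≈ 6.13 cm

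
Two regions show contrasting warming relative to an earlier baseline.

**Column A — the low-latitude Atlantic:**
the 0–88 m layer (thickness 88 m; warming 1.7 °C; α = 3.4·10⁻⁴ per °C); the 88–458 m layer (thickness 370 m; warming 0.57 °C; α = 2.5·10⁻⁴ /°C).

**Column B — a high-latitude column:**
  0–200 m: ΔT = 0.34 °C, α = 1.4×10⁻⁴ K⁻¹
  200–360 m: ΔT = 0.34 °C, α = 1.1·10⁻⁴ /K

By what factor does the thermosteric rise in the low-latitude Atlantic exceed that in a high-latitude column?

A 0–88 m: 88 × 3.4×10⁻⁴ × 1.7 = 0.050864 m
A Layer 2: 0.57 × 370 × 2.5×10⁻⁴ = 0.052725 m
A total: 0.103589 m
B Layer 1: 200 × 0.34 × 1.4×10⁻⁴ = 0.00952 m
B 200–360 m: 160 × 0.34 × 1.1×10⁻⁴ = 0.005984 m
B total: 0.015504 m
Ratio: 0.103589 / 0.015504 ≈ 6.681

6.7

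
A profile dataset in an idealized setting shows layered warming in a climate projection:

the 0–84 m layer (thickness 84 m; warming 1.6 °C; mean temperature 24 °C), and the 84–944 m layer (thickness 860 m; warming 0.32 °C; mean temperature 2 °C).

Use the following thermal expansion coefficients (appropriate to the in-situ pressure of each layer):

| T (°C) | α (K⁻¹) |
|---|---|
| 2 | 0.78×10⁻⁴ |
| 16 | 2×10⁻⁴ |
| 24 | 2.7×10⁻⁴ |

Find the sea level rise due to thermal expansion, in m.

Layer 1 at 24 °C → α = 2.7×10⁻⁴ K⁻¹
Layer 2 at 2 °C → α = 0.78×10⁻⁴ K⁻¹
84 × 1.6 × 2.7×10⁻⁴ = 0.036288 m
Layer 2: 0.32 × 0.78×10⁻⁴ × 860 = 0.0214656 m
Δh = 0.036288 + 0.0214656 = 0.0577536 m ≈ 0.058 m

about 0.058 m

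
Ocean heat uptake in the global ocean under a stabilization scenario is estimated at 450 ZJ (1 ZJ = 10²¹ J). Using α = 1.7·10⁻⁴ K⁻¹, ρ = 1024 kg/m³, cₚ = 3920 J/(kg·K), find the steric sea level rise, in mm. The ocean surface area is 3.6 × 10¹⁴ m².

Δh = 52.9 mm

Per unit area: Q = 450×10²¹ / (3.6×10¹⁴) = 1.25×10⁹ J/m²
Δh = αQ/(ρcₚ) = 1.7×10⁻⁴ × 1.25×10⁹ / (1024 × 3920) ≈ 0.052939 m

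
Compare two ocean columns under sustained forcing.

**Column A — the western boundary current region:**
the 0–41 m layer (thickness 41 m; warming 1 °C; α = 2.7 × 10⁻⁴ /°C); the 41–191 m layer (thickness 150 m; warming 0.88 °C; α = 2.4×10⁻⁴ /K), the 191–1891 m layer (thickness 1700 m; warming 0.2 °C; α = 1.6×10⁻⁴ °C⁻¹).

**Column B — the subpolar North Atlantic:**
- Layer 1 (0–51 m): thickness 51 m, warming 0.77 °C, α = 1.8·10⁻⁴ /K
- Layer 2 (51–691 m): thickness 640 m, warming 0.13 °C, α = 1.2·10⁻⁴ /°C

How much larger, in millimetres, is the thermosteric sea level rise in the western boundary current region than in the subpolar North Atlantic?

A 2.7×10⁻⁴ × 41 × 1 = 0.01107 m
A Layer 2: 150 × 2.4×10⁻⁴ × 0.88 = 0.03168 m
A 1.6×10⁻⁴ × 0.2 × 1700 = 0.05440 m
A total: 0.09715 m
B Layer 1: 1.8×10⁻⁴ × 51 × 0.77 = 0.0070686 m
B 51–691 m: 0.13 × 640 × 1.2×10⁻⁴ = 0.009984 m
B total: 0.0170526 m
Difference: 0.09715 − 0.0170526 = 0.0800974 m

80.1 mm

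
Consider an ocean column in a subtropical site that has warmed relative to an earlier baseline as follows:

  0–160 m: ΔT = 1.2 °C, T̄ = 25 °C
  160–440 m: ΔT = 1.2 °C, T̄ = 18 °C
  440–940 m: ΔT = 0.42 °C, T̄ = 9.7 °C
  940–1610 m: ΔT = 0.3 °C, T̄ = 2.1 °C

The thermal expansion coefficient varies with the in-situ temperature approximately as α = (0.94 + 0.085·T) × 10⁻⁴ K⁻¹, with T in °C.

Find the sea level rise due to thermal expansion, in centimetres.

20.1 cm of thermosteric rise

Layer 1: α = (0.94 + 0.085×25)×10⁻⁴ = 3.065×10⁻⁴ K⁻¹
Layer 2: α = (0.94 + 0.085×18)×10⁻⁴ = 2.47×10⁻⁴ K⁻¹
Layer 3: α = (0.94 + 0.085×9.7)×10⁻⁴ = 1.7645×10⁻⁴ K⁻¹
Layer 4: α = (0.94 + 0.085×2.1)×10⁻⁴ = 1.1185×10⁻⁴ K⁻¹
3.065×10⁻⁴ × 1.2 × 160 = 0.058848 m
160–440 m: 280 × 2.47×10⁻⁴ × 1.2 = 0.082992 m
1.7645×10⁻⁴ × 0.42 × 500 = 0.0370545 m
Layer 4: 0.3 × 1.1185×10⁻⁴ × 670 = 0.02248185 m
Δh = 0.058848 + 0.082992 + 0.0370545 + 0.02248185 = 0.20137635 m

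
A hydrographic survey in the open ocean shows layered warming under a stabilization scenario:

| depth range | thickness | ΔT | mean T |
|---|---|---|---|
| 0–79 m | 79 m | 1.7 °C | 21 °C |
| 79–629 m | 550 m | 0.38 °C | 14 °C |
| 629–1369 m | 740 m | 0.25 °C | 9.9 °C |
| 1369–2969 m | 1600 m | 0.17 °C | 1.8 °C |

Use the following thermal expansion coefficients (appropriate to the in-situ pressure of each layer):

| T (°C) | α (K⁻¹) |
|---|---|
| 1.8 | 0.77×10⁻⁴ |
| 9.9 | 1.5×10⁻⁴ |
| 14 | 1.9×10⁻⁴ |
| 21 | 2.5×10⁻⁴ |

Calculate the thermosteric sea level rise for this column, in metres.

Layer 1 at 21 °C → α = 2.5×10⁻⁴ K⁻¹
Layer 2 at 14 °C → α = 1.9×10⁻⁴ K⁻¹
Layer 3 at 9.9 °C → α = 1.5×10⁻⁴ K⁻¹
Layer 4 at 1.8 °C → α = 0.77×10⁻⁴ K⁻¹
0–79 m: 79 × 2.5×10⁻⁴ × 1.7 = 0.033575 m
Layer 2: 1.9×10⁻⁴ × 550 × 0.38 = 0.03971 m
Layer 3: 740 × 1.5×10⁻⁴ × 0.25 = 0.02775 m
0.77×10⁻⁴ × 0.17 × 1600 = 0.020944 m
Δh = 0.033575 + 0.03971 + 0.02775 + 0.020944 = 0.121979 m ≈ 0.12 m

0.12 m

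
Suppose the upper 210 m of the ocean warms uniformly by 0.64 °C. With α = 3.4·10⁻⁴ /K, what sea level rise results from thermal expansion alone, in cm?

4.57 cm

Δh = αΔT·H = 3.4×10⁻⁴ × 0.64 × 210 = 0.045696 m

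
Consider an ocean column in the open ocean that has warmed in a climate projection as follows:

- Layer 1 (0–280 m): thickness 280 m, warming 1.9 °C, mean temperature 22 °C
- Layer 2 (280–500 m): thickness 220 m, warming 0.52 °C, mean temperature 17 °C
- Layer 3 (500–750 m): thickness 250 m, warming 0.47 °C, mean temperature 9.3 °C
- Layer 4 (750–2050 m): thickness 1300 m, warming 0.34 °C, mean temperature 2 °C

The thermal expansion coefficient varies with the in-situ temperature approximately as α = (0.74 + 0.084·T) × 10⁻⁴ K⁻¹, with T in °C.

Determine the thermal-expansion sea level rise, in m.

0.220 m

Layer 1: α = (0.74 + 0.084×22)×10⁻⁴ = 2.588×10⁻⁴ K⁻¹
Layer 2: α = (0.74 + 0.084×17)×10⁻⁴ = 2.168×10⁻⁴ K⁻¹
Layer 3: α = (0.74 + 0.084×9.3)×10⁻⁴ = 1.5212×10⁻⁴ K⁻¹
Layer 4: α = (0.74 + 0.084×2)×10⁻⁴ = 0.908×10⁻⁴ K⁻¹
280 × 1.9 × 2.588×10⁻⁴ = 0.1376816 m
220 × 0.52 × 2.168×10⁻⁴ = 0.02480192 m
250 × 1.5212×10⁻⁴ × 0.47 = 0.0178741 m
0.908×10⁻⁴ × 1300 × 0.34 = 0.0401336 m
Δh = 0.1376816 + 0.02480192 + 0.0178741 + 0.0401336 = 0.22049122 m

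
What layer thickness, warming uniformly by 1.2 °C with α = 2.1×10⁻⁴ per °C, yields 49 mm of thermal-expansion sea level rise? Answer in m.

about 194 m

H = Δh/(αΔT) = 0.049 / (2.1×10⁻⁴ × 1.2) ≈ 194.4 m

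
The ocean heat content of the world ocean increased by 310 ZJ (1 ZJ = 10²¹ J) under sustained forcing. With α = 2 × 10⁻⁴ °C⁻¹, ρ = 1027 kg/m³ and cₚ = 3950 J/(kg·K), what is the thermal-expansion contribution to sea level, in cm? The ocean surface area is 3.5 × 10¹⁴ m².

Δh ≈ 4.4 cm

Per unit area: Q = 310×10²¹ / (3.5×10¹⁴) ≈ 8.857×10⁸ J/m²
Δh = αQ/(ρcₚ) = 2×10⁻⁴ × 8.857×10⁸ / (1027 × 3950) ≈ 0.043667 m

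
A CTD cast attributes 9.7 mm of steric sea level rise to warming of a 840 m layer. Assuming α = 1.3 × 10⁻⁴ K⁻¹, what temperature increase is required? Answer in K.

ΔT = Δh/(αH) = 0.0097 / (1.3×10⁻⁴ × 840) ≈ 0.08883 K

0.0888 K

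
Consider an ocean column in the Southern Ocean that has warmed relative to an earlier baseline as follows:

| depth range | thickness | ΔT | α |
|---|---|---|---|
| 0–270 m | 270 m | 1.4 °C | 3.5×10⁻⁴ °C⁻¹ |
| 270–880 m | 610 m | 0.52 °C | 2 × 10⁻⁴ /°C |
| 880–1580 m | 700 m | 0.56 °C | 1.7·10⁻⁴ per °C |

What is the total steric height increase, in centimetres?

0–270 m: 270 × 3.5×10⁻⁴ × 1.4 = 0.13230 m
270–880 m: 0.52 × 610 × 2×10⁻⁴ = 0.06344 m
0.56 × 1.7×10⁻⁴ × 700 = 0.06664 m
Δh = 0.13230 + 0.06344 + 0.06664 = 0.26238 m ≈ 26.2 cm

about 26.2 cm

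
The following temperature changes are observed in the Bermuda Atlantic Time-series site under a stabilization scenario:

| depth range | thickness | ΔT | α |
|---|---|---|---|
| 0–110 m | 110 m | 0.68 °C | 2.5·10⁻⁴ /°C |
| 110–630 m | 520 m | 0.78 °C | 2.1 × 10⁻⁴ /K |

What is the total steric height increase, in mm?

Δh ≈ 100 mm

2.5×10⁻⁴ × 110 × 0.68 = 0.01870 m
2.1×10⁻⁴ × 0.78 × 520 = 0.085176 m
Δh = 0.01870 + 0.085176 = 0.103876 m ≈ 100 mm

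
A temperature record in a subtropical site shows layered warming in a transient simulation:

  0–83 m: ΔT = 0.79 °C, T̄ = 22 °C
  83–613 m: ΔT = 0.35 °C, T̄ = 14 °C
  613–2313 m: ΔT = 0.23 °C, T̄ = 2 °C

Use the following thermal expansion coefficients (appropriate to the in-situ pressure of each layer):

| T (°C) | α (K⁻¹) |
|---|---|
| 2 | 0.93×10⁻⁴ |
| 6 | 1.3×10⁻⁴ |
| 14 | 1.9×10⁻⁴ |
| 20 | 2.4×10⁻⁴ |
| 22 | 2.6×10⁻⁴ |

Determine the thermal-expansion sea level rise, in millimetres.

about 88.7 mm

Layer 1 at 22 °C → α = 2.6×10⁻⁴ K⁻¹
Layer 2 at 14 °C → α = 1.9×10⁻⁴ K⁻¹
Layer 3 at 2 °C → α = 0.93×10⁻⁴ K⁻¹
Layer 1: 2.6×10⁻⁴ × 83 × 0.79 = 0.0170482 m
530 × 1.9×10⁻⁴ × 0.35 = 0.035245 m
Layer 3: 1700 × 0.93×10⁻⁴ × 0.23 = 0.036363 m
Δh = 0.0170482 + 0.035245 + 0.036363 = 0.0886562 m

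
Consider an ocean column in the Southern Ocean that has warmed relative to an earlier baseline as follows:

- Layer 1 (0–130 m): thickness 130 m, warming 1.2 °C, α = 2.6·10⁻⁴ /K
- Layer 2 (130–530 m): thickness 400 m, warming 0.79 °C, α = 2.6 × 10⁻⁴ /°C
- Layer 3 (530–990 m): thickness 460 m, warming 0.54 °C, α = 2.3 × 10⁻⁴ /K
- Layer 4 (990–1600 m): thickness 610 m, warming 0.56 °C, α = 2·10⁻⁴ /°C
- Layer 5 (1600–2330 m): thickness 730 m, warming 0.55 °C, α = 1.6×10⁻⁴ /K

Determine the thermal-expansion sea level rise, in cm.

31 cm of thermosteric rise

0–130 m: 130 × 1.2 × 2.6×10⁻⁴ = 0.04056 m
Layer 2: 400 × 2.6×10⁻⁴ × 0.79 = 0.08216 m
0.54 × 2.3×10⁻⁴ × 460 = 0.057132 m
990–1600 m: 610 × 2×10⁻⁴ × 0.56 = 0.06832 m
1600–2330 m: 0.55 × 730 × 1.6×10⁻⁴ = 0.06424 m
Δh = 0.04056 + 0.08216 + 0.057132 + 0.06832 + 0.06424 = 0.312412 m ≈ 31 cm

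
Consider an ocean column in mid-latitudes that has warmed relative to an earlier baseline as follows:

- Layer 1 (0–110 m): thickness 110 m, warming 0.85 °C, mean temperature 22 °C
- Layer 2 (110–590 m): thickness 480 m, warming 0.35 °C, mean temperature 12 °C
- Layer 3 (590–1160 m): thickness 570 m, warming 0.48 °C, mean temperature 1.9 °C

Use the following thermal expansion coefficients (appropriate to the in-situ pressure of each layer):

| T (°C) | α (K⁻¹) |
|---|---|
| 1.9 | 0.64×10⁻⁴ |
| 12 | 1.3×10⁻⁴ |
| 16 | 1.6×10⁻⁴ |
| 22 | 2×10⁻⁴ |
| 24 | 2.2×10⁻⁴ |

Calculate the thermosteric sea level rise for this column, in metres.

Δh ≈ 0.0581 m

Layer 1 at 22 °C → α = 2×10⁻⁴ K⁻¹
Layer 2 at 12 °C → α = 1.3×10⁻⁴ K⁻¹
Layer 3 at 1.9 °C → α = 0.64×10⁻⁴ K⁻¹
Layer 1: 0.85 × 2×10⁻⁴ × 110 = 0.01870 m
Layer 2: 0.35 × 480 × 1.3×10⁻⁴ = 0.02184 m
0.48 × 0.64×10⁻⁴ × 570 = 0.0175104 m
Δh = 0.01870 + 0.02184 + 0.0175104 = 0.0580504 m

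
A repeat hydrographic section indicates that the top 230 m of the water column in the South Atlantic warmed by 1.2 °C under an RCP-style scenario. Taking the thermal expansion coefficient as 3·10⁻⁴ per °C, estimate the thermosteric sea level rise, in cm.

8.28 cm

Δh = αΔT·H = 3×10⁻⁴ × 1.2 × 230 = 0.08280 m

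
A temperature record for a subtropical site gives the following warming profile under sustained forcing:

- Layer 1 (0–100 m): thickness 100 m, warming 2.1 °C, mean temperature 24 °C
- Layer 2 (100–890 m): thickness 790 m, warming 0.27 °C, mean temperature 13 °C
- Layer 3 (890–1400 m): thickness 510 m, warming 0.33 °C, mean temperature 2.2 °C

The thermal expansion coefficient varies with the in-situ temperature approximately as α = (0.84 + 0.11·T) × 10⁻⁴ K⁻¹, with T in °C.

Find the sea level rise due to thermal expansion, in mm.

Δh ≈ 140 mm

Layer 1: α = (0.84 + 0.11×24)×10⁻⁴ = 3.48×10⁻⁴ K⁻¹
Layer 2: α = (0.84 + 0.11×13)×10⁻⁴ = 2.27×10⁻⁴ K⁻¹
Layer 3: α = (0.84 + 0.11×2.2)×10⁻⁴ = 1.082×10⁻⁴ K⁻¹
0–100 m: 2.1 × 3.48×10⁻⁴ × 100 = 0.07308 m
Layer 2: 0.27 × 2.27×10⁻⁴ × 790 = 0.0484191 m
0.33 × 1.082×10⁻⁴ × 510 = 0.01821006 m
Δh = 0.07308 + 0.0484191 + 0.01821006 = 0.13970916 m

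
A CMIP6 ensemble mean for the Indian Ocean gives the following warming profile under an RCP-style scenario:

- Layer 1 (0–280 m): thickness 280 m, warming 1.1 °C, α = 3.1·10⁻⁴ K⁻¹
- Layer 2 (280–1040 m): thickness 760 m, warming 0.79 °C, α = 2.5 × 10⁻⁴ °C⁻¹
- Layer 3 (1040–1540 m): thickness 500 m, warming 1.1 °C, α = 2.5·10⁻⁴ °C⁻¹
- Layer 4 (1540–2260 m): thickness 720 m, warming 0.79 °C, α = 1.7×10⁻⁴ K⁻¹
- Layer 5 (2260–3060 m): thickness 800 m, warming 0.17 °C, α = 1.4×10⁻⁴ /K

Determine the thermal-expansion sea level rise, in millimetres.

280 × 3.1×10⁻⁴ × 1.1 = 0.09548 m
2.5×10⁻⁴ × 760 × 0.79 = 0.15010 m
Layer 3: 500 × 1.1 × 2.5×10⁻⁴ = 0.13750 m
Layer 4: 720 × 0.79 × 1.7×10⁻⁴ = 0.096696 m
Layer 5: 0.17 × 1.4×10⁻⁴ × 800 = 0.01904 m
Δh = 0.09548 + 0.15010 + 0.13750 + 0.096696 + 0.01904 = 0.498816 m ≈ 500 mm

about 500 mm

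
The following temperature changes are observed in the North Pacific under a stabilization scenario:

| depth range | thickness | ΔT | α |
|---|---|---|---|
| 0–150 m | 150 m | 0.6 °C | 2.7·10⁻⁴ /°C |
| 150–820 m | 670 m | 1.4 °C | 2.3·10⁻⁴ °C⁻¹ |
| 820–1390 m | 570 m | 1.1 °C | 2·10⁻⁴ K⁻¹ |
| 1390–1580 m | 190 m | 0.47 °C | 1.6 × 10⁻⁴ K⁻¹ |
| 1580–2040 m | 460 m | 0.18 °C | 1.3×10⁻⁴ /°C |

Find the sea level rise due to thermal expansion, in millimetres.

Δh ≈ 390 mm

150 × 0.6 × 2.7×10⁻⁴ = 0.02430 m
Layer 2: 1.4 × 2.3×10⁻⁴ × 670 = 0.21574 m
570 × 1.1 × 2×10⁻⁴ = 0.12540 m
1.6×10⁻⁴ × 0.47 × 190 = 0.014288 m
0.18 × 460 × 1.3×10⁻⁴ = 0.010764 m
Δh = 0.02430 + 0.21574 + 0.12540 + 0.014288 + 0.010764 = 0.390492 m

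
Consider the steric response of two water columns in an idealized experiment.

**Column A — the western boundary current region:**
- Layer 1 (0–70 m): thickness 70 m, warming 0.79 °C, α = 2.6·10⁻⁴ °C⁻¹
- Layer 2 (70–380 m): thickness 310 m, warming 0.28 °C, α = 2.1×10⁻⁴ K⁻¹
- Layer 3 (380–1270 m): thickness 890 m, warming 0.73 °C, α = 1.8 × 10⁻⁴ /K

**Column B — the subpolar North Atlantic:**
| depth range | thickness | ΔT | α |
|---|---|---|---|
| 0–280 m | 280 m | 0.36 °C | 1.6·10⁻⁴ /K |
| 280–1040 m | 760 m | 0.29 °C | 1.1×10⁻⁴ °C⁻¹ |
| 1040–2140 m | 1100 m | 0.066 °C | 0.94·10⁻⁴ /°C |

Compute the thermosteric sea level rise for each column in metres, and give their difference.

A 0–70 m: 2.6×10⁻⁴ × 70 × 0.79 = 0.014378 m
A 70–380 m: 0.28 × 2.1×10⁻⁴ × 310 = 0.018228 m
A 380–1270 m: 0.73 × 890 × 1.8×10⁻⁴ = 0.116946 m
A total: 0.149552 m
B 0–280 m: 280 × 1.6×10⁻⁴ × 0.36 = 0.016128 m
B 760 × 1.1×10⁻⁴ × 0.29 = 0.024244 m
B Layer 3: 0.066 × 0.94×10⁻⁴ × 1100 = 0.0068244 m
B total: 0.0471964 m
Difference: 0.149552 − 0.0471964 = 0.1023556 m

A: 0.150 m; B: 0.0472 m; difference 0.102 m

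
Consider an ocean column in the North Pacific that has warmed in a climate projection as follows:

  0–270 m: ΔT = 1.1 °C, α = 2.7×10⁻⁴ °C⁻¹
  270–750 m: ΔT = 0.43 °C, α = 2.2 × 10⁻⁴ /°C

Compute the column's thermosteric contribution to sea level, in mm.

0–270 m: 270 × 1.1 × 2.7×10⁻⁴ = 0.08019 m
Layer 2: 0.43 × 480 × 2.2×10⁻⁴ = 0.045408 m
Δh = 0.08019 + 0.045408 = 0.125598 m ≈ 130 mm

about 130 mm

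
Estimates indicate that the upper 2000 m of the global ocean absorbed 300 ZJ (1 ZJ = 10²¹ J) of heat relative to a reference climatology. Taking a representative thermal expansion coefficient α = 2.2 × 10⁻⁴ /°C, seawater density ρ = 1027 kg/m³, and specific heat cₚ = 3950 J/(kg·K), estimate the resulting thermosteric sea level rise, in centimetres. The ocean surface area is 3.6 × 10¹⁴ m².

Per unit area: Q = 300×10²¹ / (3.6×10¹⁴) ≈ 8.333×10⁸ J/m²
Δh = αQ/(ρcₚ) = 2.2×10⁻⁴ × 8.333×10⁸ / (1027 × 3950) ≈ 0.045191 m

about 4.52 cm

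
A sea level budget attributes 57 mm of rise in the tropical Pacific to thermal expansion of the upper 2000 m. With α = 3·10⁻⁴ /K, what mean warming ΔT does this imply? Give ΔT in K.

ΔT = Δh/(αH) = 0.057 / (3×10⁻⁴ × 2000) = 0.09500 K

about 0.0950 K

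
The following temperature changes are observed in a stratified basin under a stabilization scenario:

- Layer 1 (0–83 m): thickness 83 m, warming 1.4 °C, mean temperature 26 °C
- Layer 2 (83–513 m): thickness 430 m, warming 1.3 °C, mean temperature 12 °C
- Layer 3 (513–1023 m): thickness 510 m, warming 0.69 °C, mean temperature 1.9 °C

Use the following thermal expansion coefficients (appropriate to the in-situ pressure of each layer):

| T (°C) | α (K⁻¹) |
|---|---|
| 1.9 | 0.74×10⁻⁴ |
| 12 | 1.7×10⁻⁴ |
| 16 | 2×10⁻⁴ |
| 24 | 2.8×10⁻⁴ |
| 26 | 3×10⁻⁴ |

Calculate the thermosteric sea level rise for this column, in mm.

about 160 mm

Layer 1 at 26 °C → α = 3×10⁻⁴ K⁻¹
Layer 2 at 12 °C → α = 1.7×10⁻⁴ K⁻¹
Layer 3 at 1.9 °C → α = 0.74×10⁻⁴ K⁻¹
Layer 1: 1.4 × 83 × 3×10⁻⁴ = 0.03486 m
83–513 m: 1.7×10⁻⁴ × 1.3 × 430 = 0.09503 m
510 × 0.74×10⁻⁴ × 0.69 = 0.0260406 m
Δh = 0.03486 + 0.09503 + 0.0260406 = 0.1559306 m ≈ 160 mm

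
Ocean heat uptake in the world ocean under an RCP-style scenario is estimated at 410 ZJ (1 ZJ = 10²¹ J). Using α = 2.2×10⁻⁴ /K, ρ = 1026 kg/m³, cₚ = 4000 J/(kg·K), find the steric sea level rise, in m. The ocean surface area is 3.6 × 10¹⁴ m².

Per unit area: Q = 410×10²¹ / (3.6×10¹⁴) ≈ 1.139×10⁹ J/m²
Δh = αQ/(ρcₚ) = 2.2×10⁻⁴ × 1.139×10⁹ / (1026 × 4000) ≈ 0.061058 m

Δh = 0.0611 m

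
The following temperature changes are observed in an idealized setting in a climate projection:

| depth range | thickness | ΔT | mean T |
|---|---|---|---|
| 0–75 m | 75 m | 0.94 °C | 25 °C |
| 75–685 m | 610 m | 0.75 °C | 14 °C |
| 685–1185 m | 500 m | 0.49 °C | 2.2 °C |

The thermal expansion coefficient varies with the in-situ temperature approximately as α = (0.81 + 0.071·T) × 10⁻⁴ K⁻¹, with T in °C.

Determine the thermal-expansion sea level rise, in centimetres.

Layer 1: α = (0.81 + 0.071×25)×10⁻⁴ = 2.585×10⁻⁴ K⁻¹
Layer 2: α = (0.81 + 0.071×14)×10⁻⁴ = 1.804×10⁻⁴ K⁻¹
Layer 3: α = (0.81 + 0.071×2.2)×10⁻⁴ = 0.9662×10⁻⁴ K⁻¹
2.585×10⁻⁴ × 0.94 × 75 = 0.01822425 m
75–685 m: 0.75 × 610 × 1.804×10⁻⁴ = 0.082533 m
685–1185 m: 0.9662×10⁻⁴ × 500 × 0.49 = 0.0236719 m
Δh = 0.01822425 + 0.082533 + 0.0236719 = 0.12442915 m

about 12.4 cm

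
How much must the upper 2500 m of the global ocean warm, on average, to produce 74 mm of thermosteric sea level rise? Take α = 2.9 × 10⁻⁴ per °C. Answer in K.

ΔT ≈ 0.102 K

ΔT = Δh/(αH) = 0.074 / (2.9×10⁻⁴ × 2500) ≈ 0.1021 K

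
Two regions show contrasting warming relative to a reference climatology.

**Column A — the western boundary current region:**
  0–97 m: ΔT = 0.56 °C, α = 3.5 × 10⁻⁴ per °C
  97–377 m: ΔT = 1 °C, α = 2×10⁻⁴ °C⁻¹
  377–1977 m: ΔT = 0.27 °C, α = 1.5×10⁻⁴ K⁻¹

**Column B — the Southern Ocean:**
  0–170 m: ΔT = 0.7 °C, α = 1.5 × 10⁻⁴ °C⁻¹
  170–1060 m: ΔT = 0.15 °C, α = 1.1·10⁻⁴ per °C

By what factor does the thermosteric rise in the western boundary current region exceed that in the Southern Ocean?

A 0–97 m: 3.5×10⁻⁴ × 97 × 0.56 = 0.019012 m
A Layer 2: 1 × 2×10⁻⁴ × 280 = 0.05600 m
A 377–1977 m: 1.5×10⁻⁴ × 1600 × 0.27 = 0.06480 m
A total: 0.139812 m
B 170 × 0.7 × 1.5×10⁻⁴ = 0.01785 m
B Layer 2: 0.15 × 1.1×10⁻⁴ × 890 = 0.014685 m
B total: 0.032535 m
Ratio: 0.139812 / 0.032535 ≈ 4.297

≈ 4.30×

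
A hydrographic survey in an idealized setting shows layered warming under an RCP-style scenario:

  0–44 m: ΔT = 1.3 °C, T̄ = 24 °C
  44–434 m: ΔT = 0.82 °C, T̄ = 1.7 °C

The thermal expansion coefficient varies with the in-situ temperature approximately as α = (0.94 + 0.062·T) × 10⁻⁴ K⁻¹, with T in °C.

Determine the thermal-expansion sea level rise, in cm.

Layer 1: α = (0.94 + 0.062×24)×10⁻⁴ = 2.428×10⁻⁴ K⁻¹
Layer 2: α = (0.94 + 0.062×1.7)×10⁻⁴ = 1.0454×10⁻⁴ K⁻¹
0–44 m: 44 × 2.428×10⁻⁴ × 1.3 = 0.01388816 m
Layer 2: 1.0454×10⁻⁴ × 0.82 × 390 = 0.033431892 m
Δh = 0.01388816 + 0.033431892 = 0.047320052 m ≈ 4.73 cm

about 4.73 cm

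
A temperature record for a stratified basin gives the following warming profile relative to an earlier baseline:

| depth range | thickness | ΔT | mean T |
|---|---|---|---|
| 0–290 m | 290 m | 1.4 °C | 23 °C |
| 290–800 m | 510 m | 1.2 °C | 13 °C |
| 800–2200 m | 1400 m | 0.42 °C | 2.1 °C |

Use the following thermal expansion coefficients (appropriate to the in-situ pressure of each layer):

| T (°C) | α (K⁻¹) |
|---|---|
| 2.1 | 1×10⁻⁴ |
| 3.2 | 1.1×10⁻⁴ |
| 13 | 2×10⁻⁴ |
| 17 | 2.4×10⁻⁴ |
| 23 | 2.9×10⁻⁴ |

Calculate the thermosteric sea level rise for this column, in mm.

about 299 mm

Layer 1 at 23 °C → α = 2.9×10⁻⁴ K⁻¹
Layer 2 at 13 °C → α = 2×10⁻⁴ K⁻¹
Layer 3 at 2.1 °C → α = 1×10⁻⁴ K⁻¹
0–290 m: 290 × 2.9×10⁻⁴ × 1.4 = 0.11774 m
290–800 m: 1.2 × 2×10⁻⁴ × 510 = 0.12240 m
800–2200 m: 1400 × 1×10⁻⁴ × 0.42 = 0.05880 m
Δh = 0.11774 + 0.12240 + 0.05880 = 0.29894 m ≈ 299 mm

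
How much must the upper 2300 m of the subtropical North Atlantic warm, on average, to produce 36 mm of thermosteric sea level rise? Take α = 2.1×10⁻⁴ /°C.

ΔT = Δh/(αH) = 0.036 / (2.1×10⁻⁴ × 2300) ≈ 0.07453 °C

ΔT ≈ 0.0745 °C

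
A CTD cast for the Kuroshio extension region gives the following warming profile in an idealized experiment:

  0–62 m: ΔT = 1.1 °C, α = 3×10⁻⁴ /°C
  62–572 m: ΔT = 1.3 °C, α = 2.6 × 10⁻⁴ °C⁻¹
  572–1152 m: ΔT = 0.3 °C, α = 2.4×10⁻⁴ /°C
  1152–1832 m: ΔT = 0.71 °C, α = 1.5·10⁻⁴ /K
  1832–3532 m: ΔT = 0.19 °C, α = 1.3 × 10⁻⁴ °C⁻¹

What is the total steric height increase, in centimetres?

0–62 m: 1.1 × 3×10⁻⁴ × 62 = 0.02046 m
Layer 2: 1.3 × 2.6×10⁻⁴ × 510 = 0.17238 m
Layer 3: 0.3 × 2.4×10⁻⁴ × 580 = 0.04176 m
1152–1832 m: 680 × 0.71 × 1.5×10⁻⁴ = 0.07242 m
Layer 5: 1700 × 0.19 × 1.3×10⁻⁴ = 0.04199 m
Δh = 0.02046 + 0.17238 + 0.04176 + 0.07242 + 0.04199 = 0.34901 m

about 34.9 cm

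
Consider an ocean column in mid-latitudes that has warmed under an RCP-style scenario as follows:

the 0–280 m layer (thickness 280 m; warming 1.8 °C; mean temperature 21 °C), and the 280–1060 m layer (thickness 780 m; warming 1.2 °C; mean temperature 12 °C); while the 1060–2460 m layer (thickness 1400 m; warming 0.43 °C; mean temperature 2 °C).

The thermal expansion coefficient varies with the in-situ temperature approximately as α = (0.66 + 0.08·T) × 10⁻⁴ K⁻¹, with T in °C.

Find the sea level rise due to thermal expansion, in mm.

Layer 1: α = (0.66 + 0.08×21)×10⁻⁴ = 2.34×10⁻⁴ K⁻¹
Layer 2: α = (0.66 + 0.08×12)×10⁻⁴ = 1.62×10⁻⁴ K⁻¹
Layer 3: α = (0.66 + 0.08×2)×10⁻⁴ = 0.82×10⁻⁴ K⁻¹
Layer 1: 280 × 1.8 × 2.34×10⁻⁴ = 0.117936 m
780 × 1.62×10⁻⁴ × 1.2 = 0.151632 m
1060–2460 m: 0.43 × 1400 × 0.82×10⁻⁴ = 0.049364 m
Δh = 0.117936 + 0.151632 + 0.049364 = 0.318932 m

Δh = 319 mm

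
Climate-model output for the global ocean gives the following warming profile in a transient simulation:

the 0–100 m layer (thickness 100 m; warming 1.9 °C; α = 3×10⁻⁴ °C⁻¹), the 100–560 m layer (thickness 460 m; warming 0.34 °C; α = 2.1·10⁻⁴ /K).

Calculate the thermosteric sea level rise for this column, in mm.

0–100 m: 100 × 1.9 × 3×10⁻⁴ = 0.05700 m
Layer 2: 0.34 × 2.1×10⁻⁴ × 460 = 0.032844 m
Δh = 0.05700 + 0.032844 = 0.089844 m

Δh ≈ 90 mm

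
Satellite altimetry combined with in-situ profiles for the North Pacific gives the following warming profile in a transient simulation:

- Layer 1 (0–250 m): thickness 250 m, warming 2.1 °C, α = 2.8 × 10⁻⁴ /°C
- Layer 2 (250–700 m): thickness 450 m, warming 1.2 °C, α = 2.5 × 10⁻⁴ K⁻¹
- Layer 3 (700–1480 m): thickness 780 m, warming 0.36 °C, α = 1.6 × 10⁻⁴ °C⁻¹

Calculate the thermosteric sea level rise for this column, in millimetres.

Layer 1: 2.1 × 2.8×10⁻⁴ × 250 = 0.14700 m
250–700 m: 2.5×10⁻⁴ × 450 × 1.2 = 0.13500 m
700–1480 m: 780 × 1.6×10⁻⁴ × 0.36 = 0.044928 m
Δh = 0.14700 + 0.13500 + 0.044928 = 0.326928 m

about 327 mm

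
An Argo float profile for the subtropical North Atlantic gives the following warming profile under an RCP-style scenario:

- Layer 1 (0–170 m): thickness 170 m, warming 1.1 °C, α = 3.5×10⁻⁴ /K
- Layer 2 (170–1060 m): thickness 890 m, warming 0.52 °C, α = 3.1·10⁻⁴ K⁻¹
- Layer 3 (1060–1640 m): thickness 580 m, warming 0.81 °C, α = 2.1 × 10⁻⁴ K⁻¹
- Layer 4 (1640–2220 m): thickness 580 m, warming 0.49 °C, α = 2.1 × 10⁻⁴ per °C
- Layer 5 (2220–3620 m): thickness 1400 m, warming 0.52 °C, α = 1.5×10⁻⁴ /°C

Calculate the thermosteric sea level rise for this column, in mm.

3.5×10⁻⁴ × 1.1 × 170 = 0.06545 m
170–1060 m: 0.52 × 3.1×10⁻⁴ × 890 = 0.143468 m
1060–1640 m: 0.81 × 2.1×10⁻⁴ × 580 = 0.098658 m
Layer 4: 0.49 × 2.1×10⁻⁴ × 580 = 0.059682 m
Layer 5: 1.5×10⁻⁴ × 0.52 × 1400 = 0.10920 m
Δh = 0.06545 + 0.143468 + 0.098658 + 0.059682 + 0.10920 = 0.476458 m ≈ 480 mm

Δh ≈ 480 mm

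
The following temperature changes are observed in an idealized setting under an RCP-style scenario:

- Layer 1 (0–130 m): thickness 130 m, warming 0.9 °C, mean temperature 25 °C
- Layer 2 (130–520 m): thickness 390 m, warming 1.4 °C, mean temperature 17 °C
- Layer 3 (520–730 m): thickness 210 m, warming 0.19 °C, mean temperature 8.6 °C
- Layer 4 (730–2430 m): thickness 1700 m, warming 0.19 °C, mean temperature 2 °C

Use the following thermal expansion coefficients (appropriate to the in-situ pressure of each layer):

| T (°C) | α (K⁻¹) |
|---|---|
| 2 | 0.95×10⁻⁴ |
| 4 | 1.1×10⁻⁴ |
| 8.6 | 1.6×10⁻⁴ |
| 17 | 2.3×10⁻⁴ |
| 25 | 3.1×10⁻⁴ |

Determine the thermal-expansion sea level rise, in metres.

Δh = 0.20 m

Layer 1 at 25 °C → α = 3.1×10⁻⁴ K⁻¹
Layer 2 at 17 °C → α = 2.3×10⁻⁴ K⁻¹
Layer 3 at 8.6 °C → α = 1.6×10⁻⁴ K⁻¹
Layer 4 at 2 °C → α = 0.95×10⁻⁴ K⁻¹
3.1×10⁻⁴ × 0.9 × 130 = 0.03627 m
130–520 m: 2.3×10⁻⁴ × 1.4 × 390 = 0.12558 m
Layer 3: 1.6×10⁻⁴ × 210 × 0.19 = 0.006384 m
730–2430 m: 0.19 × 1700 × 0.95×10⁻⁴ = 0.030685 m
Δh = 0.03627 + 0.12558 + 0.006384 + 0.030685 = 0.198919 m ≈ 0.20 m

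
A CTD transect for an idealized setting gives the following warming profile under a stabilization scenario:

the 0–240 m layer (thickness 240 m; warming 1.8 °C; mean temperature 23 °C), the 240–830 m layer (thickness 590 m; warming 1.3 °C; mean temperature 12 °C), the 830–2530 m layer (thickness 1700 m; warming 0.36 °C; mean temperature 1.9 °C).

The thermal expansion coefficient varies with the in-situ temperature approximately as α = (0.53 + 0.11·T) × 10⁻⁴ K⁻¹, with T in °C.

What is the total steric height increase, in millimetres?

320 mm

Layer 1: α = (0.53 + 0.11×23)×10⁻⁴ = 3.06×10⁻⁴ K⁻¹
Layer 2: α = (0.53 + 0.11×12)×10⁻⁴ = 1.85×10⁻⁴ K⁻¹
Layer 3: α = (0.53 + 0.11×1.9)×10⁻⁴ = 0.739×10⁻⁴ K⁻¹
Layer 1: 3.06×10⁻⁴ × 1.8 × 240 = 0.132192 m
1.3 × 1.85×10⁻⁴ × 590 = 0.141895 m
830–2530 m: 0.36 × 0.739×10⁻⁴ × 1700 = 0.0452268 m
Δh = 0.132192 + 0.141895 + 0.0452268 = 0.3193138 m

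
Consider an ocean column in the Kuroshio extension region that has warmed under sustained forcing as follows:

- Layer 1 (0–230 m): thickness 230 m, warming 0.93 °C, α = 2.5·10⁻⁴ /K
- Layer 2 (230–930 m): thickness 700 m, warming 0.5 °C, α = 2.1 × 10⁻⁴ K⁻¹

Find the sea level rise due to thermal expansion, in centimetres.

13 cm of thermosteric rise

0–230 m: 230 × 2.5×10⁻⁴ × 0.93 = 0.053475 m
230–930 m: 2.1×10⁻⁴ × 0.5 × 700 = 0.07350 m
Δh = 0.053475 + 0.07350 = 0.126975 m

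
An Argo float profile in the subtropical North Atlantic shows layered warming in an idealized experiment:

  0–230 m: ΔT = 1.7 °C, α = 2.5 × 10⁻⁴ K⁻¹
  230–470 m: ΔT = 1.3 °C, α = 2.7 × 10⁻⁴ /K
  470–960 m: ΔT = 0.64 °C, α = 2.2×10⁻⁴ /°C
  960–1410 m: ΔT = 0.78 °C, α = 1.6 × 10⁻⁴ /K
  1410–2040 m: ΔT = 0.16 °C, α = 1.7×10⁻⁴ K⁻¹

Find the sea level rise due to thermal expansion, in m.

Δh ≈ 0.324 m

230 × 1.7 × 2.5×10⁻⁴ = 0.09775 m
230–470 m: 1.3 × 240 × 2.7×10⁻⁴ = 0.08424 m
0.64 × 2.2×10⁻⁴ × 490 = 0.068992 m
450 × 1.6×10⁻⁴ × 0.78 = 0.05616 m
Layer 5: 630 × 0.16 × 1.7×10⁻⁴ = 0.017136 m
Δh = 0.09775 + 0.08424 + 0.068992 + 0.05616 + 0.017136 = 0.324278 m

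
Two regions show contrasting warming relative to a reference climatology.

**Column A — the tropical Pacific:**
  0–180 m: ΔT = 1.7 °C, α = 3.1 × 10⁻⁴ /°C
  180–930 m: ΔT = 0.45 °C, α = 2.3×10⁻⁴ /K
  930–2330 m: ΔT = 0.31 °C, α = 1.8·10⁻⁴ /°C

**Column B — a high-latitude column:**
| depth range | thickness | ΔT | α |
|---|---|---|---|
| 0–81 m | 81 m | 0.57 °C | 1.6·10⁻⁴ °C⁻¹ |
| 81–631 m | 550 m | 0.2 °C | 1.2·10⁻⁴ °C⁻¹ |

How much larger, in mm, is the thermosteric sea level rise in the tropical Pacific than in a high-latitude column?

A Layer 1: 180 × 1.7 × 3.1×10⁻⁴ = 0.09486 m
A Layer 2: 2.3×10⁻⁴ × 0.45 × 750 = 0.077625 m
A 1400 × 1.8×10⁻⁴ × 0.31 = 0.07812 m
A total: 0.250605 m
B 1.6×10⁻⁴ × 81 × 0.57 = 0.0073872 m
B 81–631 m: 0.2 × 550 × 1.2×10⁻⁴ = 0.01320 m
B total: 0.0205872 m
Difference: 0.250605 − 0.0205872 = 0.2300178 m

Δh_A − Δh_B ≈ 230 mm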